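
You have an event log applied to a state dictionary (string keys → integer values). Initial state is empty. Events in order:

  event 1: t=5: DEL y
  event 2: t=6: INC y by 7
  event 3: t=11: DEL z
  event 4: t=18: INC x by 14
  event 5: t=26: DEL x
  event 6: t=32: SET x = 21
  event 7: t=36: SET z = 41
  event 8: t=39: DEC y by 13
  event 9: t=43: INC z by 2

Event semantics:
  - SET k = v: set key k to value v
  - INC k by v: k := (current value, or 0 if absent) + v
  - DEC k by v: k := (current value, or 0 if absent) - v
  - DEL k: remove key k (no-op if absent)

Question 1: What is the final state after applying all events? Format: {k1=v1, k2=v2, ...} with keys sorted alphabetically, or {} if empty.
Answer: {x=21, y=-6, z=43}

Derivation:
  after event 1 (t=5: DEL y): {}
  after event 2 (t=6: INC y by 7): {y=7}
  after event 3 (t=11: DEL z): {y=7}
  after event 4 (t=18: INC x by 14): {x=14, y=7}
  after event 5 (t=26: DEL x): {y=7}
  after event 6 (t=32: SET x = 21): {x=21, y=7}
  after event 7 (t=36: SET z = 41): {x=21, y=7, z=41}
  after event 8 (t=39: DEC y by 13): {x=21, y=-6, z=41}
  after event 9 (t=43: INC z by 2): {x=21, y=-6, z=43}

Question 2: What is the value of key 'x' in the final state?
Track key 'x' through all 9 events:
  event 1 (t=5: DEL y): x unchanged
  event 2 (t=6: INC y by 7): x unchanged
  event 3 (t=11: DEL z): x unchanged
  event 4 (t=18: INC x by 14): x (absent) -> 14
  event 5 (t=26: DEL x): x 14 -> (absent)
  event 6 (t=32: SET x = 21): x (absent) -> 21
  event 7 (t=36: SET z = 41): x unchanged
  event 8 (t=39: DEC y by 13): x unchanged
  event 9 (t=43: INC z by 2): x unchanged
Final: x = 21

Answer: 21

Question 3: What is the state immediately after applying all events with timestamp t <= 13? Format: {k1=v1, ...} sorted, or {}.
Apply events with t <= 13 (3 events):
  after event 1 (t=5: DEL y): {}
  after event 2 (t=6: INC y by 7): {y=7}
  after event 3 (t=11: DEL z): {y=7}

Answer: {y=7}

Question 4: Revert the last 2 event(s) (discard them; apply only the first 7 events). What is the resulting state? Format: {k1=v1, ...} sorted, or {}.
Answer: {x=21, y=7, z=41}

Derivation:
Keep first 7 events (discard last 2):
  after event 1 (t=5: DEL y): {}
  after event 2 (t=6: INC y by 7): {y=7}
  after event 3 (t=11: DEL z): {y=7}
  after event 4 (t=18: INC x by 14): {x=14, y=7}
  after event 5 (t=26: DEL x): {y=7}
  after event 6 (t=32: SET x = 21): {x=21, y=7}
  after event 7 (t=36: SET z = 41): {x=21, y=7, z=41}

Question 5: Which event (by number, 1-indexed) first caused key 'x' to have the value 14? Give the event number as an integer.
Answer: 4

Derivation:
Looking for first event where x becomes 14:
  event 4: x (absent) -> 14  <-- first match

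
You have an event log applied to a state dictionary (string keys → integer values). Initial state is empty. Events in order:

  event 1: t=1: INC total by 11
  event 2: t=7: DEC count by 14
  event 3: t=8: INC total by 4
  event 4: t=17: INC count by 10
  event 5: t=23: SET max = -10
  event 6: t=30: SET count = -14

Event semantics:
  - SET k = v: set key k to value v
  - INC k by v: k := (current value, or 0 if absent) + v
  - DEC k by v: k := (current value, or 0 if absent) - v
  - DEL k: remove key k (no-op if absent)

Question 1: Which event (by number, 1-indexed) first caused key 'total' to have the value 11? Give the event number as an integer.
Looking for first event where total becomes 11:
  event 1: total (absent) -> 11  <-- first match

Answer: 1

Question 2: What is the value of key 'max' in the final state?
Answer: -10

Derivation:
Track key 'max' through all 6 events:
  event 1 (t=1: INC total by 11): max unchanged
  event 2 (t=7: DEC count by 14): max unchanged
  event 3 (t=8: INC total by 4): max unchanged
  event 4 (t=17: INC count by 10): max unchanged
  event 5 (t=23: SET max = -10): max (absent) -> -10
  event 6 (t=30: SET count = -14): max unchanged
Final: max = -10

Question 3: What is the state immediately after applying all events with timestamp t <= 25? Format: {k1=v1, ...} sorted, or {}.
Answer: {count=-4, max=-10, total=15}

Derivation:
Apply events with t <= 25 (5 events):
  after event 1 (t=1: INC total by 11): {total=11}
  after event 2 (t=7: DEC count by 14): {count=-14, total=11}
  after event 3 (t=8: INC total by 4): {count=-14, total=15}
  after event 4 (t=17: INC count by 10): {count=-4, total=15}
  after event 5 (t=23: SET max = -10): {count=-4, max=-10, total=15}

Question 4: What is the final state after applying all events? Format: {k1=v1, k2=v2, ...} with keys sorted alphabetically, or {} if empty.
Answer: {count=-14, max=-10, total=15}

Derivation:
  after event 1 (t=1: INC total by 11): {total=11}
  after event 2 (t=7: DEC count by 14): {count=-14, total=11}
  after event 3 (t=8: INC total by 4): {count=-14, total=15}
  after event 4 (t=17: INC count by 10): {count=-4, total=15}
  after event 5 (t=23: SET max = -10): {count=-4, max=-10, total=15}
  after event 6 (t=30: SET count = -14): {count=-14, max=-10, total=15}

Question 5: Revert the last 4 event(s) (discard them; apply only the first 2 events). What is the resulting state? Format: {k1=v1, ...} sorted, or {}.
Answer: {count=-14, total=11}

Derivation:
Keep first 2 events (discard last 4):
  after event 1 (t=1: INC total by 11): {total=11}
  after event 2 (t=7: DEC count by 14): {count=-14, total=11}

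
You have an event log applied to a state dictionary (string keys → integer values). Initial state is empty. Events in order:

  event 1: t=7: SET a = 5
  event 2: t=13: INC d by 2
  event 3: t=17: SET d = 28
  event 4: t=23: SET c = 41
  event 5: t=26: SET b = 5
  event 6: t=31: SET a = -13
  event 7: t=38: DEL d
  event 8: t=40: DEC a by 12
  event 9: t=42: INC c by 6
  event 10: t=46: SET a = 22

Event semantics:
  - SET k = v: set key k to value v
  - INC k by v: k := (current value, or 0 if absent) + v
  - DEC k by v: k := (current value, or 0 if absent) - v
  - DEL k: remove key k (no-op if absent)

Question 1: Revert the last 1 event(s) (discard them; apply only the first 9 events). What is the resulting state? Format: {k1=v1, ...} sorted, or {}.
Answer: {a=-25, b=5, c=47}

Derivation:
Keep first 9 events (discard last 1):
  after event 1 (t=7: SET a = 5): {a=5}
  after event 2 (t=13: INC d by 2): {a=5, d=2}
  after event 3 (t=17: SET d = 28): {a=5, d=28}
  after event 4 (t=23: SET c = 41): {a=5, c=41, d=28}
  after event 5 (t=26: SET b = 5): {a=5, b=5, c=41, d=28}
  after event 6 (t=31: SET a = -13): {a=-13, b=5, c=41, d=28}
  after event 7 (t=38: DEL d): {a=-13, b=5, c=41}
  after event 8 (t=40: DEC a by 12): {a=-25, b=5, c=41}
  after event 9 (t=42: INC c by 6): {a=-25, b=5, c=47}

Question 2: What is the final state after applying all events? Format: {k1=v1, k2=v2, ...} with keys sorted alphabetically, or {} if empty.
  after event 1 (t=7: SET a = 5): {a=5}
  after event 2 (t=13: INC d by 2): {a=5, d=2}
  after event 3 (t=17: SET d = 28): {a=5, d=28}
  after event 4 (t=23: SET c = 41): {a=5, c=41, d=28}
  after event 5 (t=26: SET b = 5): {a=5, b=5, c=41, d=28}
  after event 6 (t=31: SET a = -13): {a=-13, b=5, c=41, d=28}
  after event 7 (t=38: DEL d): {a=-13, b=5, c=41}
  after event 8 (t=40: DEC a by 12): {a=-25, b=5, c=41}
  after event 9 (t=42: INC c by 6): {a=-25, b=5, c=47}
  after event 10 (t=46: SET a = 22): {a=22, b=5, c=47}

Answer: {a=22, b=5, c=47}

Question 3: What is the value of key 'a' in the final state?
Answer: 22

Derivation:
Track key 'a' through all 10 events:
  event 1 (t=7: SET a = 5): a (absent) -> 5
  event 2 (t=13: INC d by 2): a unchanged
  event 3 (t=17: SET d = 28): a unchanged
  event 4 (t=23: SET c = 41): a unchanged
  event 5 (t=26: SET b = 5): a unchanged
  event 6 (t=31: SET a = -13): a 5 -> -13
  event 7 (t=38: DEL d): a unchanged
  event 8 (t=40: DEC a by 12): a -13 -> -25
  event 9 (t=42: INC c by 6): a unchanged
  event 10 (t=46: SET a = 22): a -25 -> 22
Final: a = 22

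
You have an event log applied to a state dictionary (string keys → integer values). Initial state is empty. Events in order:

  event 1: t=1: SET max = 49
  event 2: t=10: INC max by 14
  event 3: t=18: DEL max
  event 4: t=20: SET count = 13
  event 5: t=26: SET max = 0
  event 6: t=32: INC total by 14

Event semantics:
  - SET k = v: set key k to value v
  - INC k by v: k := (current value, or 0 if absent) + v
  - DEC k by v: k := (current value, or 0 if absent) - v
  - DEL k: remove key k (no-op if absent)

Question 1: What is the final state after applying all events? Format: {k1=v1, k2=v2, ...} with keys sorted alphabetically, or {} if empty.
  after event 1 (t=1: SET max = 49): {max=49}
  after event 2 (t=10: INC max by 14): {max=63}
  after event 3 (t=18: DEL max): {}
  after event 4 (t=20: SET count = 13): {count=13}
  after event 5 (t=26: SET max = 0): {count=13, max=0}
  after event 6 (t=32: INC total by 14): {count=13, max=0, total=14}

Answer: {count=13, max=0, total=14}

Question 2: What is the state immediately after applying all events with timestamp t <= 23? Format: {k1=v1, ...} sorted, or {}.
Answer: {count=13}

Derivation:
Apply events with t <= 23 (4 events):
  after event 1 (t=1: SET max = 49): {max=49}
  after event 2 (t=10: INC max by 14): {max=63}
  after event 3 (t=18: DEL max): {}
  after event 4 (t=20: SET count = 13): {count=13}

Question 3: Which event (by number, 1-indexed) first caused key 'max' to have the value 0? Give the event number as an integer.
Looking for first event where max becomes 0:
  event 1: max = 49
  event 2: max = 63
  event 3: max = (absent)
  event 5: max (absent) -> 0  <-- first match

Answer: 5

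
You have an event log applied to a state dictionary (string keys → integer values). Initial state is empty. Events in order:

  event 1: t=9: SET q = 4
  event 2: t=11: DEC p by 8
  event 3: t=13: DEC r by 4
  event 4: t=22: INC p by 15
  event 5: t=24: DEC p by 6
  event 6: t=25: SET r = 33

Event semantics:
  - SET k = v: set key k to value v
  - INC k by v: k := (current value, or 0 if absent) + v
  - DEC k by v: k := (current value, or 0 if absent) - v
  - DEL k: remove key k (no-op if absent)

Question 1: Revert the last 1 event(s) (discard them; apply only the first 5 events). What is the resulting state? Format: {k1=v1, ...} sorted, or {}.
Keep first 5 events (discard last 1):
  after event 1 (t=9: SET q = 4): {q=4}
  after event 2 (t=11: DEC p by 8): {p=-8, q=4}
  after event 3 (t=13: DEC r by 4): {p=-8, q=4, r=-4}
  after event 4 (t=22: INC p by 15): {p=7, q=4, r=-4}
  after event 5 (t=24: DEC p by 6): {p=1, q=4, r=-4}

Answer: {p=1, q=4, r=-4}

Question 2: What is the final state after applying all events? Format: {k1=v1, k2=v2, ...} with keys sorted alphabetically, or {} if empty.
Answer: {p=1, q=4, r=33}

Derivation:
  after event 1 (t=9: SET q = 4): {q=4}
  after event 2 (t=11: DEC p by 8): {p=-8, q=4}
  after event 3 (t=13: DEC r by 4): {p=-8, q=4, r=-4}
  after event 4 (t=22: INC p by 15): {p=7, q=4, r=-4}
  after event 5 (t=24: DEC p by 6): {p=1, q=4, r=-4}
  after event 6 (t=25: SET r = 33): {p=1, q=4, r=33}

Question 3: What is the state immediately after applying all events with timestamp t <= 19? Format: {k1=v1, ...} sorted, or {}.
Apply events with t <= 19 (3 events):
  after event 1 (t=9: SET q = 4): {q=4}
  after event 2 (t=11: DEC p by 8): {p=-8, q=4}
  after event 3 (t=13: DEC r by 4): {p=-8, q=4, r=-4}

Answer: {p=-8, q=4, r=-4}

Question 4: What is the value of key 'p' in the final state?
Answer: 1

Derivation:
Track key 'p' through all 6 events:
  event 1 (t=9: SET q = 4): p unchanged
  event 2 (t=11: DEC p by 8): p (absent) -> -8
  event 3 (t=13: DEC r by 4): p unchanged
  event 4 (t=22: INC p by 15): p -8 -> 7
  event 5 (t=24: DEC p by 6): p 7 -> 1
  event 6 (t=25: SET r = 33): p unchanged
Final: p = 1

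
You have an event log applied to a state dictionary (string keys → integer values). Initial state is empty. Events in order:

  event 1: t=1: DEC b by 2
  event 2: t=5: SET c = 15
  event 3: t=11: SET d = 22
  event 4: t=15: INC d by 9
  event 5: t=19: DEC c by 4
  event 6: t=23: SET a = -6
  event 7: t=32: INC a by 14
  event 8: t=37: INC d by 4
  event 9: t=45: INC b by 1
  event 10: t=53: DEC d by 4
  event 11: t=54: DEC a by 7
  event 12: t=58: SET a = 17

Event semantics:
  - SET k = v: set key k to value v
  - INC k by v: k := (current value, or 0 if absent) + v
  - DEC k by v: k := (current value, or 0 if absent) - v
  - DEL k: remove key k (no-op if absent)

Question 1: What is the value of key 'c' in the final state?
Track key 'c' through all 12 events:
  event 1 (t=1: DEC b by 2): c unchanged
  event 2 (t=5: SET c = 15): c (absent) -> 15
  event 3 (t=11: SET d = 22): c unchanged
  event 4 (t=15: INC d by 9): c unchanged
  event 5 (t=19: DEC c by 4): c 15 -> 11
  event 6 (t=23: SET a = -6): c unchanged
  event 7 (t=32: INC a by 14): c unchanged
  event 8 (t=37: INC d by 4): c unchanged
  event 9 (t=45: INC b by 1): c unchanged
  event 10 (t=53: DEC d by 4): c unchanged
  event 11 (t=54: DEC a by 7): c unchanged
  event 12 (t=58: SET a = 17): c unchanged
Final: c = 11

Answer: 11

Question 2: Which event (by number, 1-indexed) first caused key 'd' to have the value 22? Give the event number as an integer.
Answer: 3

Derivation:
Looking for first event where d becomes 22:
  event 3: d (absent) -> 22  <-- first match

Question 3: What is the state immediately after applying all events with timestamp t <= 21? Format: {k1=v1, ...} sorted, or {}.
Apply events with t <= 21 (5 events):
  after event 1 (t=1: DEC b by 2): {b=-2}
  after event 2 (t=5: SET c = 15): {b=-2, c=15}
  after event 3 (t=11: SET d = 22): {b=-2, c=15, d=22}
  after event 4 (t=15: INC d by 9): {b=-2, c=15, d=31}
  after event 5 (t=19: DEC c by 4): {b=-2, c=11, d=31}

Answer: {b=-2, c=11, d=31}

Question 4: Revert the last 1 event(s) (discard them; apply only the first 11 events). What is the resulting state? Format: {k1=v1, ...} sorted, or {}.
Answer: {a=1, b=-1, c=11, d=31}

Derivation:
Keep first 11 events (discard last 1):
  after event 1 (t=1: DEC b by 2): {b=-2}
  after event 2 (t=5: SET c = 15): {b=-2, c=15}
  after event 3 (t=11: SET d = 22): {b=-2, c=15, d=22}
  after event 4 (t=15: INC d by 9): {b=-2, c=15, d=31}
  after event 5 (t=19: DEC c by 4): {b=-2, c=11, d=31}
  after event 6 (t=23: SET a = -6): {a=-6, b=-2, c=11, d=31}
  after event 7 (t=32: INC a by 14): {a=8, b=-2, c=11, d=31}
  after event 8 (t=37: INC d by 4): {a=8, b=-2, c=11, d=35}
  after event 9 (t=45: INC b by 1): {a=8, b=-1, c=11, d=35}
  after event 10 (t=53: DEC d by 4): {a=8, b=-1, c=11, d=31}
  after event 11 (t=54: DEC a by 7): {a=1, b=-1, c=11, d=31}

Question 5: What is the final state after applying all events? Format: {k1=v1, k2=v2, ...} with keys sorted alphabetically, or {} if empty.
  after event 1 (t=1: DEC b by 2): {b=-2}
  after event 2 (t=5: SET c = 15): {b=-2, c=15}
  after event 3 (t=11: SET d = 22): {b=-2, c=15, d=22}
  after event 4 (t=15: INC d by 9): {b=-2, c=15, d=31}
  after event 5 (t=19: DEC c by 4): {b=-2, c=11, d=31}
  after event 6 (t=23: SET a = -6): {a=-6, b=-2, c=11, d=31}
  after event 7 (t=32: INC a by 14): {a=8, b=-2, c=11, d=31}
  after event 8 (t=37: INC d by 4): {a=8, b=-2, c=11, d=35}
  after event 9 (t=45: INC b by 1): {a=8, b=-1, c=11, d=35}
  after event 10 (t=53: DEC d by 4): {a=8, b=-1, c=11, d=31}
  after event 11 (t=54: DEC a by 7): {a=1, b=-1, c=11, d=31}
  after event 12 (t=58: SET a = 17): {a=17, b=-1, c=11, d=31}

Answer: {a=17, b=-1, c=11, d=31}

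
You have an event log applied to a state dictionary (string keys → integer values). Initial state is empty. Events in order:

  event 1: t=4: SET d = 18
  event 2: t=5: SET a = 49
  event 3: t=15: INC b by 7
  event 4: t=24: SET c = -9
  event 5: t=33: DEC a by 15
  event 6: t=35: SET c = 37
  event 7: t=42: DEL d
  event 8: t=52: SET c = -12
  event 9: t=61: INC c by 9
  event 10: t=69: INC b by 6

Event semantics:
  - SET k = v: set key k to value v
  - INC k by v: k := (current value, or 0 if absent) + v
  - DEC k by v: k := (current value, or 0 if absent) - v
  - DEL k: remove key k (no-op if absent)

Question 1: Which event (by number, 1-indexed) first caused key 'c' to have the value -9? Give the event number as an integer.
Answer: 4

Derivation:
Looking for first event where c becomes -9:
  event 4: c (absent) -> -9  <-- first match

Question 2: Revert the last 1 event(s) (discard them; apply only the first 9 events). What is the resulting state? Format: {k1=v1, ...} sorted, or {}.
Keep first 9 events (discard last 1):
  after event 1 (t=4: SET d = 18): {d=18}
  after event 2 (t=5: SET a = 49): {a=49, d=18}
  after event 3 (t=15: INC b by 7): {a=49, b=7, d=18}
  after event 4 (t=24: SET c = -9): {a=49, b=7, c=-9, d=18}
  after event 5 (t=33: DEC a by 15): {a=34, b=7, c=-9, d=18}
  after event 6 (t=35: SET c = 37): {a=34, b=7, c=37, d=18}
  after event 7 (t=42: DEL d): {a=34, b=7, c=37}
  after event 8 (t=52: SET c = -12): {a=34, b=7, c=-12}
  after event 9 (t=61: INC c by 9): {a=34, b=7, c=-3}

Answer: {a=34, b=7, c=-3}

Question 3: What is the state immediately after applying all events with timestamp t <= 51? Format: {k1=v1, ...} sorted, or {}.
Apply events with t <= 51 (7 events):
  after event 1 (t=4: SET d = 18): {d=18}
  after event 2 (t=5: SET a = 49): {a=49, d=18}
  after event 3 (t=15: INC b by 7): {a=49, b=7, d=18}
  after event 4 (t=24: SET c = -9): {a=49, b=7, c=-9, d=18}
  after event 5 (t=33: DEC a by 15): {a=34, b=7, c=-9, d=18}
  after event 6 (t=35: SET c = 37): {a=34, b=7, c=37, d=18}
  after event 7 (t=42: DEL d): {a=34, b=7, c=37}

Answer: {a=34, b=7, c=37}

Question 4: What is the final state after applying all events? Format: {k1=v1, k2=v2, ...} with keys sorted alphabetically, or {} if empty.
  after event 1 (t=4: SET d = 18): {d=18}
  after event 2 (t=5: SET a = 49): {a=49, d=18}
  after event 3 (t=15: INC b by 7): {a=49, b=7, d=18}
  after event 4 (t=24: SET c = -9): {a=49, b=7, c=-9, d=18}
  after event 5 (t=33: DEC a by 15): {a=34, b=7, c=-9, d=18}
  after event 6 (t=35: SET c = 37): {a=34, b=7, c=37, d=18}
  after event 7 (t=42: DEL d): {a=34, b=7, c=37}
  after event 8 (t=52: SET c = -12): {a=34, b=7, c=-12}
  after event 9 (t=61: INC c by 9): {a=34, b=7, c=-3}
  after event 10 (t=69: INC b by 6): {a=34, b=13, c=-3}

Answer: {a=34, b=13, c=-3}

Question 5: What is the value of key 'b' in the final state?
Answer: 13

Derivation:
Track key 'b' through all 10 events:
  event 1 (t=4: SET d = 18): b unchanged
  event 2 (t=5: SET a = 49): b unchanged
  event 3 (t=15: INC b by 7): b (absent) -> 7
  event 4 (t=24: SET c = -9): b unchanged
  event 5 (t=33: DEC a by 15): b unchanged
  event 6 (t=35: SET c = 37): b unchanged
  event 7 (t=42: DEL d): b unchanged
  event 8 (t=52: SET c = -12): b unchanged
  event 9 (t=61: INC c by 9): b unchanged
  event 10 (t=69: INC b by 6): b 7 -> 13
Final: b = 13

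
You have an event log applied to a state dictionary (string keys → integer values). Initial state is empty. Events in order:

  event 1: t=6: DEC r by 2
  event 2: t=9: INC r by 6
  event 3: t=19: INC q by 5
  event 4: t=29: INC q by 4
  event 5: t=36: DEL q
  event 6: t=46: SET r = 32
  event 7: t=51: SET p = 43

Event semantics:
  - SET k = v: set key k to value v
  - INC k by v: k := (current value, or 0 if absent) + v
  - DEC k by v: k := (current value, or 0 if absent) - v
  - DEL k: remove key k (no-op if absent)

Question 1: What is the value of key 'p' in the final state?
Track key 'p' through all 7 events:
  event 1 (t=6: DEC r by 2): p unchanged
  event 2 (t=9: INC r by 6): p unchanged
  event 3 (t=19: INC q by 5): p unchanged
  event 4 (t=29: INC q by 4): p unchanged
  event 5 (t=36: DEL q): p unchanged
  event 6 (t=46: SET r = 32): p unchanged
  event 7 (t=51: SET p = 43): p (absent) -> 43
Final: p = 43

Answer: 43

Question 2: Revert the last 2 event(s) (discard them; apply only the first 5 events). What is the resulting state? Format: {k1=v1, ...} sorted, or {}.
Answer: {r=4}

Derivation:
Keep first 5 events (discard last 2):
  after event 1 (t=6: DEC r by 2): {r=-2}
  after event 2 (t=9: INC r by 6): {r=4}
  after event 3 (t=19: INC q by 5): {q=5, r=4}
  after event 4 (t=29: INC q by 4): {q=9, r=4}
  after event 5 (t=36: DEL q): {r=4}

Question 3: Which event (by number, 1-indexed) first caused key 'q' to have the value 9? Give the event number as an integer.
Looking for first event where q becomes 9:
  event 3: q = 5
  event 4: q 5 -> 9  <-- first match

Answer: 4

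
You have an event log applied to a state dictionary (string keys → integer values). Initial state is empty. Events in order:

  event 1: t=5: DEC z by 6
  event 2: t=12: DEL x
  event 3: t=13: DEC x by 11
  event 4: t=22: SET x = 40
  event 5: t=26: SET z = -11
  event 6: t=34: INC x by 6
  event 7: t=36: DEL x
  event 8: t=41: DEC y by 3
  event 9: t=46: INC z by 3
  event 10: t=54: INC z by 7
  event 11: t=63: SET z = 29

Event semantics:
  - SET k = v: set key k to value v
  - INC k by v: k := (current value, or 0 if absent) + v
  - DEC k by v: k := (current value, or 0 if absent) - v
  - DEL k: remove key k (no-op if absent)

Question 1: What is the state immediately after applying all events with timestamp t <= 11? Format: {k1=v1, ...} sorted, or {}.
Apply events with t <= 11 (1 events):
  after event 1 (t=5: DEC z by 6): {z=-6}

Answer: {z=-6}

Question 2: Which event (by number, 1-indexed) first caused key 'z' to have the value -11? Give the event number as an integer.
Answer: 5

Derivation:
Looking for first event where z becomes -11:
  event 1: z = -6
  event 2: z = -6
  event 3: z = -6
  event 4: z = -6
  event 5: z -6 -> -11  <-- first match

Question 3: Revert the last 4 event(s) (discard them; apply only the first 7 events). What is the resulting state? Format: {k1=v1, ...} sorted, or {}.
Keep first 7 events (discard last 4):
  after event 1 (t=5: DEC z by 6): {z=-6}
  after event 2 (t=12: DEL x): {z=-6}
  after event 3 (t=13: DEC x by 11): {x=-11, z=-6}
  after event 4 (t=22: SET x = 40): {x=40, z=-6}
  after event 5 (t=26: SET z = -11): {x=40, z=-11}
  after event 6 (t=34: INC x by 6): {x=46, z=-11}
  after event 7 (t=36: DEL x): {z=-11}

Answer: {z=-11}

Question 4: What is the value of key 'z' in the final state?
Track key 'z' through all 11 events:
  event 1 (t=5: DEC z by 6): z (absent) -> -6
  event 2 (t=12: DEL x): z unchanged
  event 3 (t=13: DEC x by 11): z unchanged
  event 4 (t=22: SET x = 40): z unchanged
  event 5 (t=26: SET z = -11): z -6 -> -11
  event 6 (t=34: INC x by 6): z unchanged
  event 7 (t=36: DEL x): z unchanged
  event 8 (t=41: DEC y by 3): z unchanged
  event 9 (t=46: INC z by 3): z -11 -> -8
  event 10 (t=54: INC z by 7): z -8 -> -1
  event 11 (t=63: SET z = 29): z -1 -> 29
Final: z = 29

Answer: 29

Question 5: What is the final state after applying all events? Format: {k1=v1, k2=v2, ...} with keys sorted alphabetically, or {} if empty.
  after event 1 (t=5: DEC z by 6): {z=-6}
  after event 2 (t=12: DEL x): {z=-6}
  after event 3 (t=13: DEC x by 11): {x=-11, z=-6}
  after event 4 (t=22: SET x = 40): {x=40, z=-6}
  after event 5 (t=26: SET z = -11): {x=40, z=-11}
  after event 6 (t=34: INC x by 6): {x=46, z=-11}
  after event 7 (t=36: DEL x): {z=-11}
  after event 8 (t=41: DEC y by 3): {y=-3, z=-11}
  after event 9 (t=46: INC z by 3): {y=-3, z=-8}
  after event 10 (t=54: INC z by 7): {y=-3, z=-1}
  after event 11 (t=63: SET z = 29): {y=-3, z=29}

Answer: {y=-3, z=29}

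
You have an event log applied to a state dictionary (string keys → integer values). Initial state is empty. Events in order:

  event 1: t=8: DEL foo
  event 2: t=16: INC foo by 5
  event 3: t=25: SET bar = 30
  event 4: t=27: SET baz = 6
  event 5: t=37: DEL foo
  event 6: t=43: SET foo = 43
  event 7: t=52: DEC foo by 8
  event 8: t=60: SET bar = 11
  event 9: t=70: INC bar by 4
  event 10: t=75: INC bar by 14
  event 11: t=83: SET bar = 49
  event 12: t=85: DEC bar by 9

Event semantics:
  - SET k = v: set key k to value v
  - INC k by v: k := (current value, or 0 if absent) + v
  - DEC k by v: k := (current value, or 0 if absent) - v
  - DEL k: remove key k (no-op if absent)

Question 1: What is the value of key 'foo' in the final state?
Track key 'foo' through all 12 events:
  event 1 (t=8: DEL foo): foo (absent) -> (absent)
  event 2 (t=16: INC foo by 5): foo (absent) -> 5
  event 3 (t=25: SET bar = 30): foo unchanged
  event 4 (t=27: SET baz = 6): foo unchanged
  event 5 (t=37: DEL foo): foo 5 -> (absent)
  event 6 (t=43: SET foo = 43): foo (absent) -> 43
  event 7 (t=52: DEC foo by 8): foo 43 -> 35
  event 8 (t=60: SET bar = 11): foo unchanged
  event 9 (t=70: INC bar by 4): foo unchanged
  event 10 (t=75: INC bar by 14): foo unchanged
  event 11 (t=83: SET bar = 49): foo unchanged
  event 12 (t=85: DEC bar by 9): foo unchanged
Final: foo = 35

Answer: 35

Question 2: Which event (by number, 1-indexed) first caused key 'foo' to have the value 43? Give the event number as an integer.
Answer: 6

Derivation:
Looking for first event where foo becomes 43:
  event 2: foo = 5
  event 3: foo = 5
  event 4: foo = 5
  event 5: foo = (absent)
  event 6: foo (absent) -> 43  <-- first match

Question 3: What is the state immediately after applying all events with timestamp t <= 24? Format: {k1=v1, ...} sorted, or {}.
Answer: {foo=5}

Derivation:
Apply events with t <= 24 (2 events):
  after event 1 (t=8: DEL foo): {}
  after event 2 (t=16: INC foo by 5): {foo=5}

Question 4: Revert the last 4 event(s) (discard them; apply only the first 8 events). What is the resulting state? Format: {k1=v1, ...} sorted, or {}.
Keep first 8 events (discard last 4):
  after event 1 (t=8: DEL foo): {}
  after event 2 (t=16: INC foo by 5): {foo=5}
  after event 3 (t=25: SET bar = 30): {bar=30, foo=5}
  after event 4 (t=27: SET baz = 6): {bar=30, baz=6, foo=5}
  after event 5 (t=37: DEL foo): {bar=30, baz=6}
  after event 6 (t=43: SET foo = 43): {bar=30, baz=6, foo=43}
  after event 7 (t=52: DEC foo by 8): {bar=30, baz=6, foo=35}
  after event 8 (t=60: SET bar = 11): {bar=11, baz=6, foo=35}

Answer: {bar=11, baz=6, foo=35}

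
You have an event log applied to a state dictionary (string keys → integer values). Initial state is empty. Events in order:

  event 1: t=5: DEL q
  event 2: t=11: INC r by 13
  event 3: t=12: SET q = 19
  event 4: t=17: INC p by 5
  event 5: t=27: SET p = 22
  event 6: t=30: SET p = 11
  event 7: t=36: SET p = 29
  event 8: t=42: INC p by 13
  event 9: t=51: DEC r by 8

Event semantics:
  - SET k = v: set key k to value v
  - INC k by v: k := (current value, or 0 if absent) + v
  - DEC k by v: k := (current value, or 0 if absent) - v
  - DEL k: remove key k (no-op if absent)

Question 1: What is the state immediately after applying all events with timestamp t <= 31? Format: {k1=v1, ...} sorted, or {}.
Apply events with t <= 31 (6 events):
  after event 1 (t=5: DEL q): {}
  after event 2 (t=11: INC r by 13): {r=13}
  after event 3 (t=12: SET q = 19): {q=19, r=13}
  after event 4 (t=17: INC p by 5): {p=5, q=19, r=13}
  after event 5 (t=27: SET p = 22): {p=22, q=19, r=13}
  after event 6 (t=30: SET p = 11): {p=11, q=19, r=13}

Answer: {p=11, q=19, r=13}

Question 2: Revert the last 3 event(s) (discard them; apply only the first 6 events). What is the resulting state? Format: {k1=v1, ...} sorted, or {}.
Answer: {p=11, q=19, r=13}

Derivation:
Keep first 6 events (discard last 3):
  after event 1 (t=5: DEL q): {}
  after event 2 (t=11: INC r by 13): {r=13}
  after event 3 (t=12: SET q = 19): {q=19, r=13}
  after event 4 (t=17: INC p by 5): {p=5, q=19, r=13}
  after event 5 (t=27: SET p = 22): {p=22, q=19, r=13}
  after event 6 (t=30: SET p = 11): {p=11, q=19, r=13}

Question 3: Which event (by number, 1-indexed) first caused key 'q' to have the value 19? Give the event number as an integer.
Answer: 3

Derivation:
Looking for first event where q becomes 19:
  event 3: q (absent) -> 19  <-- first match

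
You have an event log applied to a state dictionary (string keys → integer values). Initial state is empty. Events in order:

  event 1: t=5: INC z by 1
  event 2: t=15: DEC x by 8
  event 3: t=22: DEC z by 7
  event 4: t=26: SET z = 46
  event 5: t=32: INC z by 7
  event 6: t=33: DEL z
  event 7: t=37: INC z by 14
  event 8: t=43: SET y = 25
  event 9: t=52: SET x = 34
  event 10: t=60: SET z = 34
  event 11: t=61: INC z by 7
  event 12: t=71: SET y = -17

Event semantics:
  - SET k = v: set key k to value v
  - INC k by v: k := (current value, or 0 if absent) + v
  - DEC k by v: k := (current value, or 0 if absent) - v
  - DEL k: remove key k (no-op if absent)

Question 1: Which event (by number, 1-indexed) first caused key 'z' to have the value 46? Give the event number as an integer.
Looking for first event where z becomes 46:
  event 1: z = 1
  event 2: z = 1
  event 3: z = -6
  event 4: z -6 -> 46  <-- first match

Answer: 4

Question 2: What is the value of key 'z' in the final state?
Answer: 41

Derivation:
Track key 'z' through all 12 events:
  event 1 (t=5: INC z by 1): z (absent) -> 1
  event 2 (t=15: DEC x by 8): z unchanged
  event 3 (t=22: DEC z by 7): z 1 -> -6
  event 4 (t=26: SET z = 46): z -6 -> 46
  event 5 (t=32: INC z by 7): z 46 -> 53
  event 6 (t=33: DEL z): z 53 -> (absent)
  event 7 (t=37: INC z by 14): z (absent) -> 14
  event 8 (t=43: SET y = 25): z unchanged
  event 9 (t=52: SET x = 34): z unchanged
  event 10 (t=60: SET z = 34): z 14 -> 34
  event 11 (t=61: INC z by 7): z 34 -> 41
  event 12 (t=71: SET y = -17): z unchanged
Final: z = 41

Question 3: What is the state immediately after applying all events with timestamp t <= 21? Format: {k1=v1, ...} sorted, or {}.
Answer: {x=-8, z=1}

Derivation:
Apply events with t <= 21 (2 events):
  after event 1 (t=5: INC z by 1): {z=1}
  after event 2 (t=15: DEC x by 8): {x=-8, z=1}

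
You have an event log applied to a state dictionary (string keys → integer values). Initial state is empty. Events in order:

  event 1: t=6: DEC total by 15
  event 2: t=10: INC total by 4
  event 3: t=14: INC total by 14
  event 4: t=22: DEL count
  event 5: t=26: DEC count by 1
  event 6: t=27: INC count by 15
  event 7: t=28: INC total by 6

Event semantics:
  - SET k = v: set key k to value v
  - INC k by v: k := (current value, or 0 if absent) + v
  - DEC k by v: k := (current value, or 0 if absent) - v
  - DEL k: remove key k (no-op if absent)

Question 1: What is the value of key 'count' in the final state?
Track key 'count' through all 7 events:
  event 1 (t=6: DEC total by 15): count unchanged
  event 2 (t=10: INC total by 4): count unchanged
  event 3 (t=14: INC total by 14): count unchanged
  event 4 (t=22: DEL count): count (absent) -> (absent)
  event 5 (t=26: DEC count by 1): count (absent) -> -1
  event 6 (t=27: INC count by 15): count -1 -> 14
  event 7 (t=28: INC total by 6): count unchanged
Final: count = 14

Answer: 14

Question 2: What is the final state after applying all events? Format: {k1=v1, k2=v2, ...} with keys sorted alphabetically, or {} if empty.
Answer: {count=14, total=9}

Derivation:
  after event 1 (t=6: DEC total by 15): {total=-15}
  after event 2 (t=10: INC total by 4): {total=-11}
  after event 3 (t=14: INC total by 14): {total=3}
  after event 4 (t=22: DEL count): {total=3}
  after event 5 (t=26: DEC count by 1): {count=-1, total=3}
  after event 6 (t=27: INC count by 15): {count=14, total=3}
  after event 7 (t=28: INC total by 6): {count=14, total=9}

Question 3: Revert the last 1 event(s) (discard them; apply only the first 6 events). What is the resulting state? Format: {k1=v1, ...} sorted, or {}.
Answer: {count=14, total=3}

Derivation:
Keep first 6 events (discard last 1):
  after event 1 (t=6: DEC total by 15): {total=-15}
  after event 2 (t=10: INC total by 4): {total=-11}
  after event 3 (t=14: INC total by 14): {total=3}
  after event 4 (t=22: DEL count): {total=3}
  after event 5 (t=26: DEC count by 1): {count=-1, total=3}
  after event 6 (t=27: INC count by 15): {count=14, total=3}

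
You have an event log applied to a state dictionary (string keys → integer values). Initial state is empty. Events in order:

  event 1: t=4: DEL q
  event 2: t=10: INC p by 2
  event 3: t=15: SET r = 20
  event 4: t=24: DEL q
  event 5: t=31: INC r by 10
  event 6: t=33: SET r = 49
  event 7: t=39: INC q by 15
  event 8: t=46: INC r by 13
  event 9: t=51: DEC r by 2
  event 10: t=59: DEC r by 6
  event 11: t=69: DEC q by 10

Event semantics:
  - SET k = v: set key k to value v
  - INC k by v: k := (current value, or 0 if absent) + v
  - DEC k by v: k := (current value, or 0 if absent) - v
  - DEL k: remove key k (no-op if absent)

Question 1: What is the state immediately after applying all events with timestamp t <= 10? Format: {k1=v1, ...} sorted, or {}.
Answer: {p=2}

Derivation:
Apply events with t <= 10 (2 events):
  after event 1 (t=4: DEL q): {}
  after event 2 (t=10: INC p by 2): {p=2}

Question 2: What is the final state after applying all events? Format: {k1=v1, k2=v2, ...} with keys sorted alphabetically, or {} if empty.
Answer: {p=2, q=5, r=54}

Derivation:
  after event 1 (t=4: DEL q): {}
  after event 2 (t=10: INC p by 2): {p=2}
  after event 3 (t=15: SET r = 20): {p=2, r=20}
  after event 4 (t=24: DEL q): {p=2, r=20}
  after event 5 (t=31: INC r by 10): {p=2, r=30}
  after event 6 (t=33: SET r = 49): {p=2, r=49}
  after event 7 (t=39: INC q by 15): {p=2, q=15, r=49}
  after event 8 (t=46: INC r by 13): {p=2, q=15, r=62}
  after event 9 (t=51: DEC r by 2): {p=2, q=15, r=60}
  after event 10 (t=59: DEC r by 6): {p=2, q=15, r=54}
  after event 11 (t=69: DEC q by 10): {p=2, q=5, r=54}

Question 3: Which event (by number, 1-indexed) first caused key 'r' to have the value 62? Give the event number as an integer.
Looking for first event where r becomes 62:
  event 3: r = 20
  event 4: r = 20
  event 5: r = 30
  event 6: r = 49
  event 7: r = 49
  event 8: r 49 -> 62  <-- first match

Answer: 8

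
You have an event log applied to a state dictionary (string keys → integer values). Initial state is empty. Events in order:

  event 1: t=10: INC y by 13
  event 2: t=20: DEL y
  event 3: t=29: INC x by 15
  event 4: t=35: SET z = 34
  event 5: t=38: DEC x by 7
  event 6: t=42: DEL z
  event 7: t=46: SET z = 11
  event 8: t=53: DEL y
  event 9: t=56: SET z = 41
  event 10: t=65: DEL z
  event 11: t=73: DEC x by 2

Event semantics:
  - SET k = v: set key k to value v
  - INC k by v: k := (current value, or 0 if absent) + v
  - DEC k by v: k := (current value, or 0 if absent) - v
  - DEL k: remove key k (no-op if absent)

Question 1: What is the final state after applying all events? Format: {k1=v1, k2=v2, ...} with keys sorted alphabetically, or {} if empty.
  after event 1 (t=10: INC y by 13): {y=13}
  after event 2 (t=20: DEL y): {}
  after event 3 (t=29: INC x by 15): {x=15}
  after event 4 (t=35: SET z = 34): {x=15, z=34}
  after event 5 (t=38: DEC x by 7): {x=8, z=34}
  after event 6 (t=42: DEL z): {x=8}
  after event 7 (t=46: SET z = 11): {x=8, z=11}
  after event 8 (t=53: DEL y): {x=8, z=11}
  after event 9 (t=56: SET z = 41): {x=8, z=41}
  after event 10 (t=65: DEL z): {x=8}
  after event 11 (t=73: DEC x by 2): {x=6}

Answer: {x=6}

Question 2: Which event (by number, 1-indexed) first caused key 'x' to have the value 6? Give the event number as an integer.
Looking for first event where x becomes 6:
  event 3: x = 15
  event 4: x = 15
  event 5: x = 8
  event 6: x = 8
  event 7: x = 8
  event 8: x = 8
  event 9: x = 8
  event 10: x = 8
  event 11: x 8 -> 6  <-- first match

Answer: 11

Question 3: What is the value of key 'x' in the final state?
Track key 'x' through all 11 events:
  event 1 (t=10: INC y by 13): x unchanged
  event 2 (t=20: DEL y): x unchanged
  event 3 (t=29: INC x by 15): x (absent) -> 15
  event 4 (t=35: SET z = 34): x unchanged
  event 5 (t=38: DEC x by 7): x 15 -> 8
  event 6 (t=42: DEL z): x unchanged
  event 7 (t=46: SET z = 11): x unchanged
  event 8 (t=53: DEL y): x unchanged
  event 9 (t=56: SET z = 41): x unchanged
  event 10 (t=65: DEL z): x unchanged
  event 11 (t=73: DEC x by 2): x 8 -> 6
Final: x = 6

Answer: 6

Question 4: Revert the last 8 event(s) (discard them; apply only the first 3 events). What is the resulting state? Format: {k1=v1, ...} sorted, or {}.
Answer: {x=15}

Derivation:
Keep first 3 events (discard last 8):
  after event 1 (t=10: INC y by 13): {y=13}
  after event 2 (t=20: DEL y): {}
  after event 3 (t=29: INC x by 15): {x=15}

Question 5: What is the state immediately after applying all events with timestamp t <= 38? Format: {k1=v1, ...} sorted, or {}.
Apply events with t <= 38 (5 events):
  after event 1 (t=10: INC y by 13): {y=13}
  after event 2 (t=20: DEL y): {}
  after event 3 (t=29: INC x by 15): {x=15}
  after event 4 (t=35: SET z = 34): {x=15, z=34}
  after event 5 (t=38: DEC x by 7): {x=8, z=34}

Answer: {x=8, z=34}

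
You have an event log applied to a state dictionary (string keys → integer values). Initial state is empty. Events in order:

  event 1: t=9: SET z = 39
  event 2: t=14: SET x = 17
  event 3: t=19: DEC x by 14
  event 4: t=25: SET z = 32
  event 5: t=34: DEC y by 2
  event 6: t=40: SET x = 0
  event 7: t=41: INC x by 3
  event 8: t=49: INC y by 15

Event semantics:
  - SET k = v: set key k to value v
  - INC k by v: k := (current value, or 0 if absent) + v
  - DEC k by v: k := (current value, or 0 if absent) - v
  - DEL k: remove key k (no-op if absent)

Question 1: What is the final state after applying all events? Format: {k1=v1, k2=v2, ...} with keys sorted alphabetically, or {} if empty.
  after event 1 (t=9: SET z = 39): {z=39}
  after event 2 (t=14: SET x = 17): {x=17, z=39}
  after event 3 (t=19: DEC x by 14): {x=3, z=39}
  after event 4 (t=25: SET z = 32): {x=3, z=32}
  after event 5 (t=34: DEC y by 2): {x=3, y=-2, z=32}
  after event 6 (t=40: SET x = 0): {x=0, y=-2, z=32}
  after event 7 (t=41: INC x by 3): {x=3, y=-2, z=32}
  after event 8 (t=49: INC y by 15): {x=3, y=13, z=32}

Answer: {x=3, y=13, z=32}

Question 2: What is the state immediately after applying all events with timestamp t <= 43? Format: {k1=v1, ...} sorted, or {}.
Answer: {x=3, y=-2, z=32}

Derivation:
Apply events with t <= 43 (7 events):
  after event 1 (t=9: SET z = 39): {z=39}
  after event 2 (t=14: SET x = 17): {x=17, z=39}
  after event 3 (t=19: DEC x by 14): {x=3, z=39}
  after event 4 (t=25: SET z = 32): {x=3, z=32}
  after event 5 (t=34: DEC y by 2): {x=3, y=-2, z=32}
  after event 6 (t=40: SET x = 0): {x=0, y=-2, z=32}
  after event 7 (t=41: INC x by 3): {x=3, y=-2, z=32}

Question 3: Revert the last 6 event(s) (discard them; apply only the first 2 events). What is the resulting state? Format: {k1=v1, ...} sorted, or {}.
Answer: {x=17, z=39}

Derivation:
Keep first 2 events (discard last 6):
  after event 1 (t=9: SET z = 39): {z=39}
  after event 2 (t=14: SET x = 17): {x=17, z=39}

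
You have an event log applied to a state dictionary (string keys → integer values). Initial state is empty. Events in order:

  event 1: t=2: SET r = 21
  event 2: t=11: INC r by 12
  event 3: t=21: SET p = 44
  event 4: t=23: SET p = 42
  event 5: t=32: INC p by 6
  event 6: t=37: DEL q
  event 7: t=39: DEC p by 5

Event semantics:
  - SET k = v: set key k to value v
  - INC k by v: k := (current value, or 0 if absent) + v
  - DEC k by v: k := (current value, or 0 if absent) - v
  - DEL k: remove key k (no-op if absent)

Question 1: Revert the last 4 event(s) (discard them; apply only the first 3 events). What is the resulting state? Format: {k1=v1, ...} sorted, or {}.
Answer: {p=44, r=33}

Derivation:
Keep first 3 events (discard last 4):
  after event 1 (t=2: SET r = 21): {r=21}
  after event 2 (t=11: INC r by 12): {r=33}
  after event 3 (t=21: SET p = 44): {p=44, r=33}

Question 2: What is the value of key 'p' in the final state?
Answer: 43

Derivation:
Track key 'p' through all 7 events:
  event 1 (t=2: SET r = 21): p unchanged
  event 2 (t=11: INC r by 12): p unchanged
  event 3 (t=21: SET p = 44): p (absent) -> 44
  event 4 (t=23: SET p = 42): p 44 -> 42
  event 5 (t=32: INC p by 6): p 42 -> 48
  event 6 (t=37: DEL q): p unchanged
  event 7 (t=39: DEC p by 5): p 48 -> 43
Final: p = 43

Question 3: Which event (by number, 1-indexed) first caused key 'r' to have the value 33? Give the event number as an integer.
Looking for first event where r becomes 33:
  event 1: r = 21
  event 2: r 21 -> 33  <-- first match

Answer: 2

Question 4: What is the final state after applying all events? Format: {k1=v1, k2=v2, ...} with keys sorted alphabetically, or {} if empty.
Answer: {p=43, r=33}

Derivation:
  after event 1 (t=2: SET r = 21): {r=21}
  after event 2 (t=11: INC r by 12): {r=33}
  after event 3 (t=21: SET p = 44): {p=44, r=33}
  after event 4 (t=23: SET p = 42): {p=42, r=33}
  after event 5 (t=32: INC p by 6): {p=48, r=33}
  after event 6 (t=37: DEL q): {p=48, r=33}
  after event 7 (t=39: DEC p by 5): {p=43, r=33}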